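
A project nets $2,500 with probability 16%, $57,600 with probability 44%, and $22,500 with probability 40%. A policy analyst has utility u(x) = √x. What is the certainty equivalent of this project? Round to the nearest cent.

E[u] = 0.16·√2500 + 0.44·√57600 + 0.4·√22500 = 0.16·50 + 0.44·240 + 0.4·150 = 173.6
CE = (173.6)² = 30136.96

$30,136.96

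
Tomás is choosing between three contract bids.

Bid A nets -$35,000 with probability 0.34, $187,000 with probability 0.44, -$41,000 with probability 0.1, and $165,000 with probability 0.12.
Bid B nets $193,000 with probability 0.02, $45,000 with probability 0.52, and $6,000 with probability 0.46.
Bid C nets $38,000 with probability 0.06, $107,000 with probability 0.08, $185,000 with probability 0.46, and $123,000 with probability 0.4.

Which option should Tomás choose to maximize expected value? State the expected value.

Bid A = 0.34 × (-35000) + 0.44 × 187000 + 0.1 × (-41000) + 0.12 × 165000 = -11900 + 82280 − 4100 + 19800 = 86080
Bid B = 0.02 × 193000 + 0.52 × 45000 + 0.46 × 6000 = 3860 + 23400 + 2760 = 30020
Bid C = 0.06 × 38000 + 0.08 × 107000 + 0.46 × 185000 + 0.4 × 123000 = 2280 + 8560 + 85100 + 49200 = 145140

Bid C ($145,140)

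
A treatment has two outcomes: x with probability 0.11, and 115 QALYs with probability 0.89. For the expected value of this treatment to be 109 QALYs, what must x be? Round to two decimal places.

0.11·x + 0.89·115 = 109
0.11·x = 109 − 102.35 = 6.65
x = 6.65 / 0.11 = 60.4545

x = 60.45 QALYs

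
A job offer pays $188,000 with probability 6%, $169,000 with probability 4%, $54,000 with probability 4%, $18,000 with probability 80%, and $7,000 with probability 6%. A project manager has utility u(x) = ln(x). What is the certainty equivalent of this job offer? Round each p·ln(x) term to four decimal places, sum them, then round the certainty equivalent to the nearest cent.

E[u] = 0.06·ln(188000) + 0.04·ln(169000) + 0.04·ln(54000) + 0.8·ln(18000) + 0.06·ln(7000) = 0.7287 + 0.4815 + 0.4359 + 7.8385 + 0.5312 = 10.0158
CE = e^10.0158 ≈ 22377.25

$22,377.25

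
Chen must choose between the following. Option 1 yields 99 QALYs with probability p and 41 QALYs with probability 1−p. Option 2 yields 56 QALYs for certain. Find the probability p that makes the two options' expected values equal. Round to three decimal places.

p = 0.259

p·99 + (1−p)·41 = 56
58p + 41 = 56
p = (56 − 41) / 58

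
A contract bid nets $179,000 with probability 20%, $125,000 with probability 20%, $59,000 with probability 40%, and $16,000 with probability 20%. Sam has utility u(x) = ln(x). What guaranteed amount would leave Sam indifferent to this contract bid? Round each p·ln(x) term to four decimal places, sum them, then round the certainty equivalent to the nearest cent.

E[u] = 0.2·ln(179000) + 0.2·ln(125000) + 0.4·ln(59000) + 0.2·ln(16000) = 2.4190 + 2.3472 + 4.3941 + 1.9361 = 11.0964
CE = e^11.0964 ≈ 65933.37

$65,933.37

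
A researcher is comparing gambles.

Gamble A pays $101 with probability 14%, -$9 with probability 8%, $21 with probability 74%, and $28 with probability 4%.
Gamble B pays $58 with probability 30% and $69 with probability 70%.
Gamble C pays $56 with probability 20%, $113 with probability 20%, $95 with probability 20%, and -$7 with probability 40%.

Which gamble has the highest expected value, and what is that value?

Gamble A = 0.14 × 101 + 0.08 × (-9) + 0.74 × 21 + 0.04 × 28 = 14.14 − 0.72 + 15.54 + 1.12 = 30.08
Gamble B = 0.3 × 58 + 0.7 × 69 = 17.4 + 48.3 = 65.7
Gamble C = 0.2 × 56 + 0.2 × 113 + 0.2 × 95 + 0.4 × (-7) = 11.2 + 22.6 + 19 − 2.8 = 50

Gamble B ($65.70)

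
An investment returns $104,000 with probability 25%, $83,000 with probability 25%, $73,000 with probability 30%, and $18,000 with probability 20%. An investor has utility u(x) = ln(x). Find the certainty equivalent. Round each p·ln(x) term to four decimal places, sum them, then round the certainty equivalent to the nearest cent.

E[u] = 0.25·ln(104000) + 0.25·ln(83000) + 0.3·ln(73000) + 0.2·ln(18000) = 2.8880 + 2.8316 + 3.3595 + 1.9596 = 11.0387
CE = e^11.0387 ≈ 62236.69

$62,236.69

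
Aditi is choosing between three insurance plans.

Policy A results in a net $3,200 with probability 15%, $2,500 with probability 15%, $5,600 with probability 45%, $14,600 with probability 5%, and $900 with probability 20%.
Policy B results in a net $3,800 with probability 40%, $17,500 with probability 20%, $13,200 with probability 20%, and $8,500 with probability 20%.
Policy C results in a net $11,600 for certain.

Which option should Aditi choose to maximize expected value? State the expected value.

Policy A = 0.15 × 3200 + 0.15 × 2500 + 0.45 × 5600 + 0.05 × 14600 + 0.2 × 900 = 480 + 375 + 2520 + 730 + 180 = 4285
Policy B = 0.4 × 3800 + 0.2 × 17500 + 0.2 × 13200 + 0.2 × 8500 = 1520 + 3500 + 2640 + 1700 = 9360
Policy C: 11600 (certain)

Policy C ($11,600)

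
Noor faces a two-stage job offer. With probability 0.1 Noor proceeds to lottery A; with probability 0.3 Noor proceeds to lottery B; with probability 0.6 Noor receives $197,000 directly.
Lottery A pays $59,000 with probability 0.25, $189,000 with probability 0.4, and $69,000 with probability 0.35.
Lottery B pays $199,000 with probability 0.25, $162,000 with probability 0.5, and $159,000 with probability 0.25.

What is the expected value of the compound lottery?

$180,800

EV(A) = 0.25 × 59000 + 0.4 × 189000 + 0.35 × 69000 = 14750 + 75600 + 24150 = 114500
EV(B) = 0.25 × 199000 + 0.5 × 162000 + 0.25 × 159000 = 49750 + 81000 + 39750 = 170500
Branch C: 197000 (certain)
Overall = 0.1 × 114500 + 0.3 × 170500 + 0.6 × 197000 = 11450 + 51150 + 118200 = 180800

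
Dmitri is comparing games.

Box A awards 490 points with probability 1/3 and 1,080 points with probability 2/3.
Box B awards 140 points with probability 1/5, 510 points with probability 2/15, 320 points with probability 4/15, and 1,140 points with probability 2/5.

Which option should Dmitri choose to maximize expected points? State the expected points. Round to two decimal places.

Box A (883.33 points)

Box A = 1/3 × 490 + 2/3 × 1080 = 163.3333 + 720 = 883.3333
Box B = 1/5 × 140 + 2/15 × 510 + 4/15 × 320 + 2/5 × 1140 = 28 + 68 + 85.3333 + 456 = 637.3333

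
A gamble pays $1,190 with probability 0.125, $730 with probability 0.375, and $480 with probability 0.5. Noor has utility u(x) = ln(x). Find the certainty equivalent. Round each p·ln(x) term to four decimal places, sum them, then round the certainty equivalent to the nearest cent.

E[u] = 0.125·ln(1190) + 0.375·ln(730) + 0.5·ln(480) = 0.8852 + 2.4724 + 3.0869 = 6.4445
CE = e^6.4445 ≈ 629.23

$629.23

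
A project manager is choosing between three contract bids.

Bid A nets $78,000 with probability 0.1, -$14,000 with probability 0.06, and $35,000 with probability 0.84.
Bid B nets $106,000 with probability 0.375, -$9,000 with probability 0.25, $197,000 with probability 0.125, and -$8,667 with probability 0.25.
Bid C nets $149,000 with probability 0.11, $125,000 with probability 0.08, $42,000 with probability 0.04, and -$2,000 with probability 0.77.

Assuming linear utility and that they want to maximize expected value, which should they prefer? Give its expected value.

Bid A = 0.1 × 78000 + 0.06 × (-14000) + 0.84 × 35000 = 7800 − 840 + 29400 = 36360
Bid B = 0.375 × 106000 + 0.25 × (-9000) + 0.125 × 197000 + 0.25 × (-8667) = 39750 − 2250 + 24625 − 2166.75 = 59958.25
Bid C = 0.11 × 149000 + 0.08 × 125000 + 0.04 × 42000 + 0.77 × (-2000) = 16390 + 10000 + 1680 − 1540 = 26530

Bid B ($59,958.25)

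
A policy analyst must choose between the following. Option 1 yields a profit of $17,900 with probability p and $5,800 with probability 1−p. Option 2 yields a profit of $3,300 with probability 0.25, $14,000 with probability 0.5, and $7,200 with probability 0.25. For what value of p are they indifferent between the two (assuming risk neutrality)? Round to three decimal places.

EV(Option 2) = 0.25 × 3300 + 0.5 × 14000 + 0.25 × 7200 = 825 + 7000 + 1800 = 9625
p·17900 + (1−p)·5800 = 9625
12100p + 5800 = 9625
p = (9625 − 5800) / 12100

p = 0.316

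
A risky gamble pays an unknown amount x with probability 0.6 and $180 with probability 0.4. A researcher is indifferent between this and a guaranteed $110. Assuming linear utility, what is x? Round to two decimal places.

0.6·x + 0.4·180 = 110
0.6·x = 110 − 72 = 38
x = 38 / 0.6 = 63.3333

x = $63.33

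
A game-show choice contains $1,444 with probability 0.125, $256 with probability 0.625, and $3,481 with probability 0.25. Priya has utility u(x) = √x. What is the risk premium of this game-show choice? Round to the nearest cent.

$340.50

E[u] = 0.125·√1444 + 0.625·√256 + 0.25·√3481 = 0.125·38 + 0.625·16 + 0.25·59 = 29.5
CE = (29.5)² = 870.25
Risk premium = EV − CE = 1210.75 − 870.25 = 340.5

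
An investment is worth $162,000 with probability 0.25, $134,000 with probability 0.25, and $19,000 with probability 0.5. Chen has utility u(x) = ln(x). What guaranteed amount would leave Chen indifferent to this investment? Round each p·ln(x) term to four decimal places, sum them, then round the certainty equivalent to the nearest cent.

$52,907.48

E[u] = 0.25·ln(162000) + 0.25·ln(134000) + 0.5·ln(19000) = 2.9988 + 2.9514 + 4.9261 = 10.8763
CE = e^10.8763 ≈ 52907.48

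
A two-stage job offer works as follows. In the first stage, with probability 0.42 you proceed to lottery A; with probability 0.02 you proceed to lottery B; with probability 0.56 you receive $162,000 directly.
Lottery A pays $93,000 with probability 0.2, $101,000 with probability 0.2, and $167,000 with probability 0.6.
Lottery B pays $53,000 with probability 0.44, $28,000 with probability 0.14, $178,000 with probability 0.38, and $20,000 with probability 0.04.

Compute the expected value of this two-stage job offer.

$151,013.60

EV(A) = 0.2 × 93000 + 0.2 × 101000 + 0.6 × 167000 = 18600 + 20200 + 100200 = 139000
EV(B) = 0.44 × 53000 + 0.14 × 28000 + 0.38 × 178000 + 0.04 × 20000 = 23320 + 3920 + 67640 + 800 = 95680
Branch C: 162000 (certain)
Overall = 0.42 × 139000 + 0.02 × 95680 + 0.56 × 162000 = 58380 + 1913.6 + 90720 = 151013.6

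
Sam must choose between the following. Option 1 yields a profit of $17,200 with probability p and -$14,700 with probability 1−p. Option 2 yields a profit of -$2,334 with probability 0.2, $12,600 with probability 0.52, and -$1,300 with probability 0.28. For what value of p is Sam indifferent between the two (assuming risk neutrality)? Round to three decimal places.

p = 0.640

EV(Option 2) = 0.2 × (-2334) + 0.52 × 12600 + 0.28 × (-1300) = -466.8 + 6552 − 364 = 5721.2
p·17200 + (1−p)·(-14700) = 5721.2
31900p − 14700 = 5721.2
p = (5721.2 + 14700) / 31900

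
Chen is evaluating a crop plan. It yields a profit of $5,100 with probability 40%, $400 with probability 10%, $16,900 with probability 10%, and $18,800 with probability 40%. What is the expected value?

EV = 0.4 × 5100 + 0.1 × 400 + 0.1 × 16900 + 0.4 × 18800 = 2040 + 40 + 1690 + 7520 = 11290

$11,290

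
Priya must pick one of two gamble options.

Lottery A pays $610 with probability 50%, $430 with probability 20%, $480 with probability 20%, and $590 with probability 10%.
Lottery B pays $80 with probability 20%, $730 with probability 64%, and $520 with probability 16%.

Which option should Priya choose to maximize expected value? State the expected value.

Lottery B ($566.40)

Lottery A = 0.5 × 610 + 0.2 × 430 + 0.2 × 480 + 0.1 × 590 = 305 + 86 + 96 + 59 = 546
Lottery B = 0.2 × 80 + 0.64 × 730 + 0.16 × 520 = 16 + 467.2 + 83.2 = 566.4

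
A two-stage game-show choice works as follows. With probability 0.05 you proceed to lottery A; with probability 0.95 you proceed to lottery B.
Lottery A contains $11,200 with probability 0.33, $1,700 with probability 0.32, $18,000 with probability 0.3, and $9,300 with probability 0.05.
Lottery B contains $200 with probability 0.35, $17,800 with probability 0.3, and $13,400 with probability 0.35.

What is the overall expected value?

$10,100.25

EV(A) = 0.33 × 11200 + 0.32 × 1700 + 0.3 × 18000 + 0.05 × 9300 = 3696 + 544 + 5400 + 465 = 10105
EV(B) = 0.35 × 200 + 0.3 × 17800 + 0.35 × 13400 = 70 + 5340 + 4690 = 10100
Overall = 0.05 × 10105 + 0.95 × 10100 = 505.25 + 9595 = 10100.25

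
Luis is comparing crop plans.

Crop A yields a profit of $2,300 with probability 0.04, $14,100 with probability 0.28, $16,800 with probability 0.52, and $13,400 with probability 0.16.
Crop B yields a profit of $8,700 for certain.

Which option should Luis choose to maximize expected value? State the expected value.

Crop A = 0.04 × 2300 + 0.28 × 14100 + 0.52 × 16800 + 0.16 × 13400 = 92 + 3948 + 8736 + 2144 = 14920
Crop B: 8700 (certain)

Crop A ($14,920)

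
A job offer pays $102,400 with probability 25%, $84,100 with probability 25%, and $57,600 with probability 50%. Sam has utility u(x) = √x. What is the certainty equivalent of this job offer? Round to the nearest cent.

$74,256.25

E[u] = 0.25·√102400 + 0.25·√84100 + 0.5·√57600 = 0.25·320 + 0.25·290 + 0.5·240 = 272.5
CE = (272.5)² = 74256.25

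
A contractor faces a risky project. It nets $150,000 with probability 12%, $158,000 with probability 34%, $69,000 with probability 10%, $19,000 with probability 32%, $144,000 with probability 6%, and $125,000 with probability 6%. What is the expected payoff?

EV = 0.12 × 150000 + 0.34 × 158000 + 0.1 × 69000 + 0.32 × 19000 + 0.06 × 144000 + 0.06 × 125000 = 18000 + 53720 + 6900 + 6080 + 8640 + 7500 = 100840

$100,840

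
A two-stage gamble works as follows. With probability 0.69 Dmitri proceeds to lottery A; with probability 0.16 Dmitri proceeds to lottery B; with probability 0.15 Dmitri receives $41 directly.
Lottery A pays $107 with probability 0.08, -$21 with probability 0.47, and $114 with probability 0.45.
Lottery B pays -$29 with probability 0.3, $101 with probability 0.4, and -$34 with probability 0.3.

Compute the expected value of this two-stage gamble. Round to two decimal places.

EV(A) = 0.08 × 107 + 0.47 × (-21) + 0.45 × 114 = 8.56 − 9.87 + 51.3 = 49.99
EV(B) = 0.3 × (-29) + 0.4 × 101 + 0.3 × (-34) = -8.7 + 40.4 − 10.2 = 21.5
Branch C: 41 (certain)
Overall = 0.69 × 49.99 + 0.16 × 21.5 + 0.15 × 41 = 34.4931 + 3.44 + 6.15 = 44.0831

$44.08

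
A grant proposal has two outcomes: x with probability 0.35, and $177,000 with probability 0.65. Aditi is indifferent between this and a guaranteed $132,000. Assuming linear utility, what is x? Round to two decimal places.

x = $48,428.57

0.35·x + 0.65·177000 = 132000
0.35·x = 132000 − 115050 = 16950
x = 16950 / 0.35 = 48428.5714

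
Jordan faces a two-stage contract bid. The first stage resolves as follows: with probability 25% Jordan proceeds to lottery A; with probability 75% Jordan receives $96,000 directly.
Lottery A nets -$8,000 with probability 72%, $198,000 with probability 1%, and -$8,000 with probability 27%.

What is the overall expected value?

EV(A) = 0.72 × (-8000) + 0.01 × 198000 + 0.27 × (-8000) = -5760 + 1980 − 2160 = -5940
Branch B: 96000 (certain)
Overall = 0.25 × (-5940) + 0.75 × 96000 = -1485 + 72000 = 70515

$70,515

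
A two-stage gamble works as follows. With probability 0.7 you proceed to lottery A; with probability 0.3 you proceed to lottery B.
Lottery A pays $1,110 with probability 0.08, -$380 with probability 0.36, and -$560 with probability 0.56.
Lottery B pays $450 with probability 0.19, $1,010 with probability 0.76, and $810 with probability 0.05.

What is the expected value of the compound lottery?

EV(A) = 0.08 × 1110 + 0.36 × (-380) + 0.56 × (-560) = 88.8 − 136.8 − 313.6 = -361.6
EV(B) = 0.19 × 450 + 0.76 × 1010 + 0.05 × 810 = 85.5 + 767.6 + 40.5 = 893.6
Overall = 0.7 × (-361.6) + 0.3 × 893.6 = -253.12 + 268.08 = 14.96

$14.96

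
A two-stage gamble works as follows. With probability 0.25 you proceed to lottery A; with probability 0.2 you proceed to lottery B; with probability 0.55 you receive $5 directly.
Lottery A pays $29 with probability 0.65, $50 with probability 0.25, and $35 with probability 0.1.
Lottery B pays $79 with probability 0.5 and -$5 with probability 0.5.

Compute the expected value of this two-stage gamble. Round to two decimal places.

EV(A) = 0.65 × 29 + 0.25 × 50 + 0.1 × 35 = 18.85 + 12.5 + 3.5 = 34.85
EV(B) = 0.5 × 79 + 0.5 × (-5) = 39.5 − 2.5 = 37
Branch C: 5 (certain)
Overall = 0.25 × 34.85 + 0.2 × 37 + 0.55 × 5 = 8.7125 + 7.4 + 2.75 = 18.8625

$18.86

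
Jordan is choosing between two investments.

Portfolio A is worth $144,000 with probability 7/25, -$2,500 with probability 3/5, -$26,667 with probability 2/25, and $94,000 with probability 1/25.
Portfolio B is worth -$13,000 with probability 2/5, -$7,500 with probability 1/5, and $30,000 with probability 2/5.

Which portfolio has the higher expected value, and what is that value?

Portfolio A = 7/25 × 144000 + 3/5 × (-2500) + 2/25 × (-26667) + 1/25 × 94000 = 40320 − 1500 − 2133.36 + 3760 = 40446.64
Portfolio B = 2/5 × (-13000) + 1/5 × (-7500) + 2/5 × 30000 = -5200 − 1500 + 12000 = 5300

Portfolio A ($40,446.64)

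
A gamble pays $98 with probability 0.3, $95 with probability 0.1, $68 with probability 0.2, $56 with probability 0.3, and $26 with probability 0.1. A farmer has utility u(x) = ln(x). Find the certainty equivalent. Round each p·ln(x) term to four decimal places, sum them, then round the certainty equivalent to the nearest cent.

E[u] = 0.3·ln(98) + 0.1·ln(95) + 0.2·ln(68) + 0.3·ln(56) + 0.1·ln(26) = 1.3755 + 0.4554 + 0.8439 + 1.2076 + 0.3258 = 4.2082
CE = e^4.2082 ≈ 67.24

$67.24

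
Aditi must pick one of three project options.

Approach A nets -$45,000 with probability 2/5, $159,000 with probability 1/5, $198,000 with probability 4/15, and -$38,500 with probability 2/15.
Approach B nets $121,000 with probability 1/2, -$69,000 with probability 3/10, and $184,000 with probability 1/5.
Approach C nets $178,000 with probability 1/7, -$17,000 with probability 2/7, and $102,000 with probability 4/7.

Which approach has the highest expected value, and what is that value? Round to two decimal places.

Approach C ($78,857.14)

Approach A = 2/5 × (-45000) + 1/5 × 159000 + 4/15 × 198000 + 2/15 × (-38500) = -18000 + 31800 + 52800 − 5133.3333 = 61466.6667
Approach B = 1/2 × 121000 + 3/10 × (-69000) + 1/5 × 184000 = 60500 − 20700 + 36800 = 76600
Approach C = 1/7 × 178000 + 2/7 × (-17000) + 4/7 × 102000 = 25428.5714 − 4857.1429 + 58285.7143 = 78857.1429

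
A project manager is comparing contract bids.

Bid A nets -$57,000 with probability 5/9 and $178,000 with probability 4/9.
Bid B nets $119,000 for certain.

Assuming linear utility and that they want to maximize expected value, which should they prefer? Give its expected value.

Bid B ($119,000)

Bid A = 5/9 × (-57000) + 4/9 × 178000 = -31666.6667 + 79111.1111 = 47444.4444
Bid B: 119000 (certain)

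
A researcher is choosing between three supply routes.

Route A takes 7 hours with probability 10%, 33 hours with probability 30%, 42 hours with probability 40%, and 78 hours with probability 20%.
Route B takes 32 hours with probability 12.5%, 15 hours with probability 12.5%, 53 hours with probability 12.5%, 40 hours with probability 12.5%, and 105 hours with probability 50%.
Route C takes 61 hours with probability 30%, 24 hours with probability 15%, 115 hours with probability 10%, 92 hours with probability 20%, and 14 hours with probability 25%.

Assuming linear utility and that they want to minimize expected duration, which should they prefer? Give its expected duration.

Route A = 0.1 × 7 + 0.3 × 33 + 0.4 × 42 + 0.2 × 78 = 0.7 + 9.9 + 16.8 + 15.6 = 43
Route B = 0.125 × 32 + 0.125 × 15 + 0.125 × 53 + 0.125 × 40 + 0.5 × 105 = 4 + 1.875 + 6.625 + 5 + 52.5 = 70
Route C = 0.3 × 61 + 0.15 × 24 + 0.1 × 115 + 0.2 × 92 + 0.25 × 14 = 18.3 + 3.6 + 11.5 + 18.4 + 3.5 = 55.3

Route A (43 hours)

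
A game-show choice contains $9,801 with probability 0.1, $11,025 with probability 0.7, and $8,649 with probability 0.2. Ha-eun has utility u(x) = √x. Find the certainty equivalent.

$10,404

E[u] = 0.1·√9801 + 0.7·√11025 + 0.2·√8649 = 0.1·99 + 0.7·105 + 0.2·93 = 102
CE = (102)² = 10404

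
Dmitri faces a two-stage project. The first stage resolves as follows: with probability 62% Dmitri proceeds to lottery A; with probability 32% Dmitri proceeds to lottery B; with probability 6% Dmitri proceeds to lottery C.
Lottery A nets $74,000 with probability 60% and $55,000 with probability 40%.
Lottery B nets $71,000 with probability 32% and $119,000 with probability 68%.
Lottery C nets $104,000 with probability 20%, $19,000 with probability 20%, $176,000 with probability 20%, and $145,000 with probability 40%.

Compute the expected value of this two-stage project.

EV(A) = 0.6 × 74000 + 0.4 × 55000 = 44400 + 22000 = 66400
EV(B) = 0.32 × 71000 + 0.68 × 119000 = 22720 + 80920 = 103640
EV(C) = 0.2 × 104000 + 0.2 × 19000 + 0.2 × 176000 + 0.4 × 145000 = 20800 + 3800 + 35200 + 58000 = 117800
Overall = 0.62 × 66400 + 0.32 × 103640 + 0.06 × 117800 = 41168 + 33164.8 + 7068 = 81400.8

$81,400.80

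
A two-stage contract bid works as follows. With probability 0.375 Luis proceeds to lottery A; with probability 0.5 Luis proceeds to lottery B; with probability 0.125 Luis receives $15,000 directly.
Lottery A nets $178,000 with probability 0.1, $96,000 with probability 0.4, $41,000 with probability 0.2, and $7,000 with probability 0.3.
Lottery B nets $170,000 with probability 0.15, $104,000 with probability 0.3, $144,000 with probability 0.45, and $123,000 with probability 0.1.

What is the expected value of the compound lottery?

$93,712.50

EV(A) = 0.1 × 178000 + 0.4 × 96000 + 0.2 × 41000 + 0.3 × 7000 = 17800 + 38400 + 8200 + 2100 = 66500
EV(B) = 0.15 × 170000 + 0.3 × 104000 + 0.45 × 144000 + 0.1 × 123000 = 25500 + 31200 + 64800 + 12300 = 133800
Branch C: 15000 (certain)
Overall = 0.375 × 66500 + 0.5 × 133800 + 0.125 × 15000 = 24937.5 + 66900 + 1875 = 93712.5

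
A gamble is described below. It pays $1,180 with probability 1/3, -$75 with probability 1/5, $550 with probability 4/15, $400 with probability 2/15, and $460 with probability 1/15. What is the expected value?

EV = 1/3 × 1180 + 1/5 × (-75) + 4/15 × 550 + 2/15 × 400 + 1/15 × 460 = 393.3333 − 15 + 146.6667 + 53.3333 + 30.6667 = 609

$609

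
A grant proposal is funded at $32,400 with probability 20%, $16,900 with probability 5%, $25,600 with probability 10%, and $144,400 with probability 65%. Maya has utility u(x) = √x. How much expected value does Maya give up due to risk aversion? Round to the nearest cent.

E[u] = 0.2·√32400 + 0.05·√16900 + 0.1·√25600 + 0.65·√144400 = 0.2·180 + 0.05·130 + 0.1·160 + 0.65·380 = 305.5
CE = (305.5)² = 93330.25
Risk premium = EV − CE = 103745 − 93330.25 = 10414.75

$10,414.75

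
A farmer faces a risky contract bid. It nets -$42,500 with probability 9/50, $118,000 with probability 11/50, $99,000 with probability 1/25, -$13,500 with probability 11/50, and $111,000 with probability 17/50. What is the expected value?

EV = 9/50 × (-42500) + 11/50 × 118000 + 1/25 × 99000 + 11/50 × (-13500) + 17/50 × 111000 = -7650 + 25960 + 3960 − 2970 + 37740 = 57040

$57,040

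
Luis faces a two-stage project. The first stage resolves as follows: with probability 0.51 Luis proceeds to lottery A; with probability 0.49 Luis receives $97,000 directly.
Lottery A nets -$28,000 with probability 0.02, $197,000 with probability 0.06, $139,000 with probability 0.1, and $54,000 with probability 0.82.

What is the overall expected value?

EV(A) = 0.02 × (-28000) + 0.06 × 197000 + 0.1 × 139000 + 0.82 × 54000 = -560 + 11820 + 13900 + 44280 = 69440
Branch B: 97000 (certain)
Overall = 0.51 × 69440 + 0.49 × 97000 = 35414.4 + 47530 = 82944.4

$82,944.40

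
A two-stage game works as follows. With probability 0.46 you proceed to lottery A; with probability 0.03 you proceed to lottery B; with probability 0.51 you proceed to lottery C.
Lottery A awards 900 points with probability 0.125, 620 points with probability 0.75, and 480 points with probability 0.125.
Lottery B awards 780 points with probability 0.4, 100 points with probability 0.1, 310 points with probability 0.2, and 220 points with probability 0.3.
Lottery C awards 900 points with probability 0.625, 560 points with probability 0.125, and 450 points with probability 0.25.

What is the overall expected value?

EV(A) = 0.125 × 900 + 0.75 × 620 + 0.125 × 480 = 112.5 + 465 + 60 = 637.5
EV(B) = 0.4 × 780 + 0.1 × 100 + 0.2 × 310 + 0.3 × 220 = 312 + 10 + 62 + 66 = 450
EV(C) = 0.625 × 900 + 0.125 × 560 + 0.25 × 450 = 562.5 + 70 + 112.5 = 745
Overall = 0.46 × 637.5 + 0.03 × 450 + 0.51 × 745 = 293.25 + 13.5 + 379.95 = 686.7

686.7 points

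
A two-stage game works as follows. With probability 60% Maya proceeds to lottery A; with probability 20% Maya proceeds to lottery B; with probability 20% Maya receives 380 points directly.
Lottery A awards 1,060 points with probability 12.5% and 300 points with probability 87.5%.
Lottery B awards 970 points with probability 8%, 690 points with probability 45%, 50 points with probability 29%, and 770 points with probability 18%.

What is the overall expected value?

421.24 points

EV(A) = 0.125 × 1060 + 0.875 × 300 = 132.5 + 262.5 = 395
EV(B) = 0.08 × 970 + 0.45 × 690 + 0.29 × 50 + 0.18 × 770 = 77.6 + 310.5 + 14.5 + 138.6 = 541.2
Branch C: 380 (certain)
Overall = 0.6 × 395 + 0.2 × 541.2 + 0.2 × 380 = 237 + 108.24 + 76 = 421.24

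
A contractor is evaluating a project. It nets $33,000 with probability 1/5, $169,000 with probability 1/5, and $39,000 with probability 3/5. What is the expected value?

EV = 1/5 × 33000 + 1/5 × 169000 + 3/5 × 39000 = 6600 + 33800 + 23400 = 63800

$63,800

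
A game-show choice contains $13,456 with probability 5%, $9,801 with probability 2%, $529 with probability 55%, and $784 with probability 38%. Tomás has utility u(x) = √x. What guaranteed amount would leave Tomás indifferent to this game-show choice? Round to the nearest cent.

$965.34

E[u] = 0.05·√13456 + 0.02·√9801 + 0.55·√529 + 0.38·√784 = 0.05·116 + 0.02·99 + 0.55·23 + 0.38·28 = 31.07
CE = (31.07)² = 965.3449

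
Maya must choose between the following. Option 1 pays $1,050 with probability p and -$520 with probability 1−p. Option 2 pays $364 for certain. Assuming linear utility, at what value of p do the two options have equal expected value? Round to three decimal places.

p·1050 + (1−p)·(-520) = 364
1570p − 520 = 364
p = (364 + 520) / 1570

p = 0.563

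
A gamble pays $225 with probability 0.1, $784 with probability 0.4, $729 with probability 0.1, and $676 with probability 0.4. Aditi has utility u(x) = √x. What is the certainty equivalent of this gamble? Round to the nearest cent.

E[u] = 0.1·√225 + 0.4·√784 + 0.1·√729 + 0.4·√676 = 0.1·15 + 0.4·28 + 0.1·27 + 0.4·26 = 25.8
CE = (25.8)² = 665.64

$665.64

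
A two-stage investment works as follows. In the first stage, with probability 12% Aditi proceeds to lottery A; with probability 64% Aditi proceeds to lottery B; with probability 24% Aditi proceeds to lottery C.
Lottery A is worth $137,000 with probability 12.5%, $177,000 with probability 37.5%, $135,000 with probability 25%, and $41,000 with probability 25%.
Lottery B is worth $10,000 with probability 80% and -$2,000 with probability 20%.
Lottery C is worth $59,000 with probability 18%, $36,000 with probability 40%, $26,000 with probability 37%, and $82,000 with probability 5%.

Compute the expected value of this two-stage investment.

$29,461.60

EV(A) = 0.125 × 137000 + 0.375 × 177000 + 0.25 × 135000 + 0.25 × 41000 = 17125 + 66375 + 33750 + 10250 = 127500
EV(B) = 0.8 × 10000 + 0.2 × (-2000) = 8000 − 400 = 7600
EV(C) = 0.18 × 59000 + 0.4 × 36000 + 0.37 × 26000 + 0.05 × 82000 = 10620 + 14400 + 9620 + 4100 = 38740
Overall = 0.12 × 127500 + 0.64 × 7600 + 0.24 × 38740 = 15300 + 4864 + 9297.6 = 29461.6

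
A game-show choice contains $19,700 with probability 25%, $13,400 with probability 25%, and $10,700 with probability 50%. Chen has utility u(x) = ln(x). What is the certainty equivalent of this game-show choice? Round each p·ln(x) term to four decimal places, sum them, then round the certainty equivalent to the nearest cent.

$13,185.86

E[u] = 0.25·ln(19700) + 0.25·ln(13400) + 0.5·ln(10700) = 2.4721 + 2.3758 + 4.6390 = 9.4869
CE = e^9.4869 ≈ 13185.86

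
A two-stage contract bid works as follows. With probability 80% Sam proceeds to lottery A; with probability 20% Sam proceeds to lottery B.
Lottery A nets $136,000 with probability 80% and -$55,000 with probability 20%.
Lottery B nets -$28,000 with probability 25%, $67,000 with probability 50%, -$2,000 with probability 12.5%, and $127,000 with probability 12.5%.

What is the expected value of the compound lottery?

$86,665

EV(A) = 0.8 × 136000 + 0.2 × (-55000) = 108800 − 11000 = 97800
EV(B) = 0.25 × (-28000) + 0.5 × 67000 + 0.125 × (-2000) + 0.125 × 127000 = -7000 + 33500 − 250 + 15875 = 42125
Overall = 0.8 × 97800 + 0.2 × 42125 = 78240 + 8425 = 86665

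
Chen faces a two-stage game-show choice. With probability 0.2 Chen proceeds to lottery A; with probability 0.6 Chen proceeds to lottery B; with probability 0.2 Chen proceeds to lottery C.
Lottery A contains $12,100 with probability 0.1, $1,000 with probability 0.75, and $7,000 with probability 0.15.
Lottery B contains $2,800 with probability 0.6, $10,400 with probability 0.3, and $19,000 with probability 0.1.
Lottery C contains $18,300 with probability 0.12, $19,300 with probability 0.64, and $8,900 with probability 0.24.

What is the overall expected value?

EV(A) = 0.1 × 12100 + 0.75 × 1000 + 0.15 × 7000 = 1210 + 750 + 1050 = 3010
EV(B) = 0.6 × 2800 + 0.3 × 10400 + 0.1 × 19000 = 1680 + 3120 + 1900 = 6700
EV(C) = 0.12 × 18300 + 0.64 × 19300 + 0.24 × 8900 = 2196 + 12352 + 2136 = 16684
Overall = 0.2 × 3010 + 0.6 × 6700 + 0.2 × 16684 = 602 + 4020 + 3336.8 = 7958.8

$7,958.80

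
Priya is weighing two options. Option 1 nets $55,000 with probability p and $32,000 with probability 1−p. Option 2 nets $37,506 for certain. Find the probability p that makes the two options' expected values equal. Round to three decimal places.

p = 0.239

p·55000 + (1−p)·32000 = 37506
23000p + 32000 = 37506
p = (37506 − 32000) / 23000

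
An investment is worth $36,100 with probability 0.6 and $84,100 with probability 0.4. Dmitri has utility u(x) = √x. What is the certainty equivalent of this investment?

E[u] = 0.6·√36100 + 0.4·√84100 = 0.6·190 + 0.4·290 = 230
CE = (230)² = 52900

$52,900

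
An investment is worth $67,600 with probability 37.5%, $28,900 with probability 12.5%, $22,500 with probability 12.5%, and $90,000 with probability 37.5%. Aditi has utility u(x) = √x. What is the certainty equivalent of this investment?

$62,500

E[u] = 0.375·√67600 + 0.125·√28900 + 0.125·√22500 + 0.375·√90000 = 0.375·260 + 0.125·170 + 0.125·150 + 0.375·300 = 250
CE = (250)² = 62500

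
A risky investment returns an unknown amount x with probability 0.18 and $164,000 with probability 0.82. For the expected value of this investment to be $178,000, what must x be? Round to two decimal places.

0.18·x + 0.82·164000 = 178000
0.18·x = 178000 − 134480 = 43520
x = 43520 / 0.18 = 241777.7778

x = $241,777.78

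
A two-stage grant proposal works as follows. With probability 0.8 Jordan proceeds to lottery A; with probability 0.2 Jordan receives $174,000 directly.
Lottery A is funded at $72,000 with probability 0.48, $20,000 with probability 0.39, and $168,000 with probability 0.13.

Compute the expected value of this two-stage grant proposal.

EV(A) = 0.48 × 72000 + 0.39 × 20000 + 0.13 × 168000 = 34560 + 7800 + 21840 = 64200
Branch B: 174000 (certain)
Overall = 0.8 × 64200 + 0.2 × 174000 = 51360 + 34800 = 86160

$86,160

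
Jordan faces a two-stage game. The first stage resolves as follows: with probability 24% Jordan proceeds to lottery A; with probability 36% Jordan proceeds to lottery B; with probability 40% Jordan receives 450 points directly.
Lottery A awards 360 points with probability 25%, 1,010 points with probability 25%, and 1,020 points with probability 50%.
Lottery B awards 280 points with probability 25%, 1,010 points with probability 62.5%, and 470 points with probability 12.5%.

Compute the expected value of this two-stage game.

658.2 points

EV(A) = 0.25 × 360 + 0.25 × 1010 + 0.5 × 1020 = 90 + 252.5 + 510 = 852.5
EV(B) = 0.25 × 280 + 0.625 × 1010 + 0.125 × 470 = 70 + 631.25 + 58.75 = 760
Branch C: 450 (certain)
Overall = 0.24 × 852.5 + 0.36 × 760 + 0.4 × 450 = 204.6 + 273.6 + 180 = 658.2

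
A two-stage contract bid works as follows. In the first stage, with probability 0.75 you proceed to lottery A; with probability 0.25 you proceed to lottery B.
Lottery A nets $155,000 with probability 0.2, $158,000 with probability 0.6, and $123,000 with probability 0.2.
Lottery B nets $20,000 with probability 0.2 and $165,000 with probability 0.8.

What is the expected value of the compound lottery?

EV(A) = 0.2 × 155000 + 0.6 × 158000 + 0.2 × 123000 = 31000 + 94800 + 24600 = 150400
EV(B) = 0.2 × 20000 + 0.8 × 165000 = 4000 + 132000 = 136000
Overall = 0.75 × 150400 + 0.25 × 136000 = 112800 + 34000 = 146800

$146,800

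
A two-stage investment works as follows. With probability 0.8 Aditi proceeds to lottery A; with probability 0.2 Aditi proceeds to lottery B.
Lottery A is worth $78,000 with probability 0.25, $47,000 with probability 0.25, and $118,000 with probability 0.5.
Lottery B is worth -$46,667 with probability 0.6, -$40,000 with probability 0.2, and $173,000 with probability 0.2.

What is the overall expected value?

$71,919.96

EV(A) = 0.25 × 78000 + 0.25 × 47000 + 0.5 × 118000 = 19500 + 11750 + 59000 = 90250
EV(B) = 0.6 × (-46667) + 0.2 × (-40000) + 0.2 × 173000 = -28000.2 − 8000 + 34600 = -1400.2
Overall = 0.8 × 90250 + 0.2 × (-1400.2) = 72200 − 280.04 = 71919.96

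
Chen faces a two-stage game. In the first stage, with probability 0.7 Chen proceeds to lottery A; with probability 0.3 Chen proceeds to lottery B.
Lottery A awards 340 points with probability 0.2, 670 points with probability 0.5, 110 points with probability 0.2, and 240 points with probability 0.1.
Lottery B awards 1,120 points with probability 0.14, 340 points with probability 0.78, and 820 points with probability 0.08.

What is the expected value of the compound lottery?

460.58 points

EV(A) = 0.2 × 340 + 0.5 × 670 + 0.2 × 110 + 0.1 × 240 = 68 + 335 + 22 + 24 = 449
EV(B) = 0.14 × 1120 + 0.78 × 340 + 0.08 × 820 = 156.8 + 265.2 + 65.6 = 487.6
Overall = 0.7 × 449 + 0.3 × 487.6 = 314.3 + 146.28 = 460.58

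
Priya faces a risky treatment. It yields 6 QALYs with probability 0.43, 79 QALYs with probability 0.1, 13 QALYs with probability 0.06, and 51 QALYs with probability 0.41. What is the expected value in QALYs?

EV = 0.43 × 6 + 0.1 × 79 + 0.06 × 13 + 0.41 × 51 = 2.58 + 7.9 + 0.78 + 20.91 = 32.17

32.17 QALYs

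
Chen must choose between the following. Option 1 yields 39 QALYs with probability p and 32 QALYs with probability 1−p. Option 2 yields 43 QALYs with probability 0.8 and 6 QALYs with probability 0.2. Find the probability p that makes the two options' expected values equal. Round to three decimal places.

EV(Option 2) = 0.8 × 43 + 0.2 × 6 = 34.4 + 1.2 = 35.6
p·39 + (1−p)·32 = 35.6
7p + 32 = 35.6
p = (35.6 − 32) / 7

p = 0.514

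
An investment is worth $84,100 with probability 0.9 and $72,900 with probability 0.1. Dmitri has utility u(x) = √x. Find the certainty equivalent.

$82,944

E[u] = 0.9·√84100 + 0.1·√72900 = 0.9·290 + 0.1·270 = 288
CE = (288)² = 82944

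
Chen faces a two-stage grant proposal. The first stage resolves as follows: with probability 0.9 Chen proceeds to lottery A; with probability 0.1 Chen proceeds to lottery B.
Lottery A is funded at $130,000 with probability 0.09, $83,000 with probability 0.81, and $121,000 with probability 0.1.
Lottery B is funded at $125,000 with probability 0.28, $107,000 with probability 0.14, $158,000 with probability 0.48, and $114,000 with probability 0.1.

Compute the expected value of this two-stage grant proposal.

EV(A) = 0.09 × 130000 + 0.81 × 83000 + 0.1 × 121000 = 11700 + 67230 + 12100 = 91030
EV(B) = 0.28 × 125000 + 0.14 × 107000 + 0.48 × 158000 + 0.1 × 114000 = 35000 + 14980 + 75840 + 11400 = 137220
Overall = 0.9 × 91030 + 0.1 × 137220 = 81927 + 13722 = 95649

$95,649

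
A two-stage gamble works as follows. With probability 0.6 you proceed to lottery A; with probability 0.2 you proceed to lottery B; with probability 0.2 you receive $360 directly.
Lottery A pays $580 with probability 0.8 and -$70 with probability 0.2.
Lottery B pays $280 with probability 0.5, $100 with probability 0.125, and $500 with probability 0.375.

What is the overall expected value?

EV(A) = 0.8 × 580 + 0.2 × (-70) = 464 − 14 = 450
EV(B) = 0.5 × 280 + 0.125 × 100 + 0.375 × 500 = 140 + 12.5 + 187.5 = 340
Branch C: 360 (certain)
Overall = 0.6 × 450 + 0.2 × 340 + 0.2 × 360 = 270 + 68 + 72 = 410

$410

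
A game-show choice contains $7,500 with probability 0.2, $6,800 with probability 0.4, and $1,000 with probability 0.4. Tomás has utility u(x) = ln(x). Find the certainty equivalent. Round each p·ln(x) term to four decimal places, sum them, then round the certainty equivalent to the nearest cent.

$3,221.17

E[u] = 0.2·ln(7500) + 0.4·ln(6800) + 0.4·ln(1000) = 1.7845 + 3.5299 + 2.7631 = 8.0775
CE = e^8.0775 ≈ 3221.17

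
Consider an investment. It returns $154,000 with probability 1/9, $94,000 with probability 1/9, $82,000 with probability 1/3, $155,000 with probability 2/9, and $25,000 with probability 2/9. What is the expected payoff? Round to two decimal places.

EV = 1/9 × 154000 + 1/9 × 94000 + 1/3 × 82000 + 2/9 × 155000 + 2/9 × 25000 = 17111.1111 + 10444.4444 + 27333.3333 + 34444.4444 + 5555.5556 = 94888.8889

$94,888.89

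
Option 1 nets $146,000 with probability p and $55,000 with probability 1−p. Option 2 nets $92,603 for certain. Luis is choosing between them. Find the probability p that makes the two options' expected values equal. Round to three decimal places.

p·146000 + (1−p)·55000 = 92603
91000p + 55000 = 92603
p = (92603 − 55000) / 91000

p = 0.413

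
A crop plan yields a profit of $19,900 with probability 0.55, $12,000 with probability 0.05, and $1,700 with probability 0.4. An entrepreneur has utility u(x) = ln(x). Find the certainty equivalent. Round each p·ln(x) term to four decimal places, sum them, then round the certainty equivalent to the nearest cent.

$7,253.21

E[u] = 0.55·ln(19900) + 0.05·ln(12000) + 0.4·ln(1700) = 5.4442 + 0.4696 + 2.9754 = 8.8892
CE = e^8.8892 ≈ 7253.21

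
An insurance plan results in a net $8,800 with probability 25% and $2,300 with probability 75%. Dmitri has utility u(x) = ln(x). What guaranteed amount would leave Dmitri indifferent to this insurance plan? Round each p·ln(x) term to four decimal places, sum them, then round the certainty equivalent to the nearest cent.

$3,216.66

E[u] = 0.25·ln(8800) + 0.75·ln(2300) = 2.2706 + 5.8055 = 8.0761
CE = e^8.0761 ≈ 3216.66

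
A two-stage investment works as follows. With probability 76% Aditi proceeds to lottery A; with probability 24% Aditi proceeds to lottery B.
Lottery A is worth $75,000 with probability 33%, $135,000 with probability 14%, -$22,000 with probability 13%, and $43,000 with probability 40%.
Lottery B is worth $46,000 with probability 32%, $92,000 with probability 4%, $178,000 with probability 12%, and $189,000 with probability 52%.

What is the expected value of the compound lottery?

$77,202

EV(A) = 0.33 × 75000 + 0.14 × 135000 + 0.13 × (-22000) + 0.4 × 43000 = 24750 + 18900 − 2860 + 17200 = 57990
EV(B) = 0.32 × 46000 + 0.04 × 92000 + 0.12 × 178000 + 0.52 × 189000 = 14720 + 3680 + 21360 + 98280 = 138040
Overall = 0.76 × 57990 + 0.24 × 138040 = 44072.4 + 33129.6 = 77202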